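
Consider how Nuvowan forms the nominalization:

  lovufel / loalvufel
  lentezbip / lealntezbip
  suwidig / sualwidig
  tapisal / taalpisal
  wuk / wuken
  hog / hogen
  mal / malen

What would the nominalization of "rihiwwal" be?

suwidig and hog both end in -g yet inflect differently (sualwidig, hogen), so the final letter is not what conditions the rule; the number of vowels is.
"rihiwwal" has 3 vowels. The stems with 3 vowels (lovufel → loalvufel, lentezbip → lealntezbip, suwidig → sualwidig) insert -al- after the first vowel.
So rihiwwal → rialhiwwal.

rialhiwwal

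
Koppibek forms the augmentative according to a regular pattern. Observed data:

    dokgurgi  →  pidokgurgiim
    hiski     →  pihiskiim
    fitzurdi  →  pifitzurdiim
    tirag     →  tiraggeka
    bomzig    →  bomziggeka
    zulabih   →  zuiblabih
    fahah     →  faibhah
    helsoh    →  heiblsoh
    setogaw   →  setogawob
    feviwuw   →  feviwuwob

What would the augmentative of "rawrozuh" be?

raibwrozuh

dokgurgi and bomzig both have last vowel 'i' yet inflect differently (pidokgurgiim, bomziggeka), so the last vowel is not what conditions the rule; the final letter is.
"rawrozuh" ends in -h. The stems ending in -h (zulabih → zuiblabih, fahah → faibhah, helsoh → heiblsoh) insert -ib- after the first vowel.
The other patterns: stems ending in -i add pi- … -im around the stem; stems ending in -g double the final consonant and add -eka; stems ending in -w add -ob.
So rawrozuh → raibwrozuh.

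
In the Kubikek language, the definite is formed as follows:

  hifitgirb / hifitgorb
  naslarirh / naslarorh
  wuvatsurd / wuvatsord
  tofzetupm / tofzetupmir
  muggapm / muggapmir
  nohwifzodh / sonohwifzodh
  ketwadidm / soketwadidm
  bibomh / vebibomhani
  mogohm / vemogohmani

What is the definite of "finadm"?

naslarirh and nohwifzodh both end in -h yet inflect differently (naslarorh, sonohwifzodh), so the final letter is not what conditions the rule; the second-to-last letter is.
"finadm" has second-to-last letter 'd'. The stems whose second-to-last letter is 'd' (nohwifzodh → sonohwifzodh, ketwadidm → soketwadidm) add the prefix so-.
The other patterns: stems whose second-to-last letter is 'r' change the last vowel to 'o'; stems whose second-to-last letter is 'p' add -ir; stems whose second-to-last letter is 'h' or 'm' add ve- … -ani around the stem.
So finadm → sofinadm.

sofinadm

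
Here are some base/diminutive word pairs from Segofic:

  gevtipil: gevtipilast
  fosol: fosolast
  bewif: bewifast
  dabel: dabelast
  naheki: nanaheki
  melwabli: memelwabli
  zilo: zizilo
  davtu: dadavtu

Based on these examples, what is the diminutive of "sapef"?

sapefast

"sapef" ends in a consonant. The stems ending in a consonant (gevtipil → gevtipilast, fosol → fosolast, bewif → bewifast) add -ast.
The other pattern: stems ending in a vowel repeat the first consonant+vowel as a prefix.
So sapef → sapefast.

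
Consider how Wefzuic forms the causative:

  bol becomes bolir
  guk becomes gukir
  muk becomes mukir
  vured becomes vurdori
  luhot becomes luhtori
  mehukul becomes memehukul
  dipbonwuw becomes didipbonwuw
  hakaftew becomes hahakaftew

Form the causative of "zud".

bol and mehukul both end in -l yet inflect differently (bolir, memehukul), so the final letter is not what conditions the rule; the number of vowels is.
"zud" has 1 vowel. The stems with 1 vowel (bol → bolir, guk → gukir, muk → mukir) add -ir.
So zud → zudir.

zudir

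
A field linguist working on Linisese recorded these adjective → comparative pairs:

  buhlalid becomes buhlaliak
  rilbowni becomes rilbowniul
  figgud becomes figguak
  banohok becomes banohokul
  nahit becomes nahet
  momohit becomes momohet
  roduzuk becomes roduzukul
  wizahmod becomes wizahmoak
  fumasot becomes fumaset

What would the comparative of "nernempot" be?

nahit and buhlalid both have last vowel 'i' yet inflect differently (nahet, buhlaliak), so the last vowel is not what conditions the rule; the final letter is.
"nernempot" ends in -t. The stems ending in -t (nahit → nahet, momohit → momohet, fumasot → fumaset) change the last vowel to 'e'.
The other patterns: stems ending in -d drop the final letter and add -ak; stems ending in -i or -k add -ul.
So nernempot → nernempet.

nernempet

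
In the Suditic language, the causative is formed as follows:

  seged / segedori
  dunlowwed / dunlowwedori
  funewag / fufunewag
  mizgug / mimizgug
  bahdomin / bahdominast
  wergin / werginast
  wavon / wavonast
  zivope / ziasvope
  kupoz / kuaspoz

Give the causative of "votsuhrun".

votsuhrunast

seged and zivope both have last vowel 'e' yet inflect differently (segedori, ziasvope), so the last vowel is not what conditions the rule; the final letter is.
"votsuhrun" ends in -n. The stems ending in -n (bahdomin → bahdominast, wergin → werginast, wavon → wavonast) add -ast.
So votsuhrun → votsuhrunast.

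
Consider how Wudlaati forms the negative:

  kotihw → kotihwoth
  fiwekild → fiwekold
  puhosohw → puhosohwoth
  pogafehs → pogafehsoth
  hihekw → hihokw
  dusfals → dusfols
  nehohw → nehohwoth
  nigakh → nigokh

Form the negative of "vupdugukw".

kotihw and hihekw both end in -w yet inflect differently (kotihwoth, hihokw), so the final letter is not what conditions the rule; the second-to-last letter is.
"vupdugukw" has second-to-last letter 'k'. The stems whose second-to-last letter is 'k' (hihekw → hihokw, nigakh → nigokh) change the last vowel to 'o'.
So vupdugukw → vupdugokw.

vupdugokw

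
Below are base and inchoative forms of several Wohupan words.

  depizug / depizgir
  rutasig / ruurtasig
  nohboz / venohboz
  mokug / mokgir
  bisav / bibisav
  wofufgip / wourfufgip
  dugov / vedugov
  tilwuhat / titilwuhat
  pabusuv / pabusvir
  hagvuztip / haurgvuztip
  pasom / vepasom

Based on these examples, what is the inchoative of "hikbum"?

hikbmir

pabusuv and bisav both end in -v yet inflect differently (pabusvir, bibisav), so the final letter is not what conditions the rule; the last vowel is.
"hikbum" has last vowel 'u'. The stems whose last vowel is 'u' (mokug → mokgir, pabusuv → pabusvir, depizug → depizgir) delete the last vowel and add -ir.
The other patterns: stems whose last vowel is 'a' repeat the first consonant+vowel as a prefix; stems whose last vowel is 'o' add the prefix ve-; stems whose last vowel is 'i' insert -ur- after the first vowel.
So hikbum → hikbmir.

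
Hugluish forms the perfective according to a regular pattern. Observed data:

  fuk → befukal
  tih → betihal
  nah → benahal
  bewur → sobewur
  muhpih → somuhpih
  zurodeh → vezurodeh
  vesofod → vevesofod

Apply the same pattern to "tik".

betikal

"tik" has 1 vowel. The stems with 1 vowel (fuk → befukal, tih → betihal, nah → benahal) add be- … -al around the stem.
The other patterns: stems with 2 vowels add the prefix so-; stems with 3 vowels add the prefix ve-.
So tik → betikal.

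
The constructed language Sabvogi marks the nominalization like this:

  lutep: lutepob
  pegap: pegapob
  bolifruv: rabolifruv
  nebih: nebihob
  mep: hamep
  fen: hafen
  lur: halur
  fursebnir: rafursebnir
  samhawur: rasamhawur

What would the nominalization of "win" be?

mep and pegap both end in -p yet inflect differently (hamep, pegapob), so the final letter is not what conditions the rule; the number of vowels is.
"win" has 1 vowel. The stems with 1 vowel (fen → hafen, lur → halur, mep → hamep) add the prefix ha-.
So win → hawin.

hawin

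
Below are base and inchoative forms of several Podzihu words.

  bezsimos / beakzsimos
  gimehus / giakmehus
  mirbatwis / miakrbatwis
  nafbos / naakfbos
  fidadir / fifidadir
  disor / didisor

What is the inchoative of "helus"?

mirbatwis and fidadir both have last vowel 'i' yet inflect differently (miakrbatwis, fifidadir), so the last vowel is not what conditions the rule; the final letter is.
"helus" ends in -s. The stems ending in -s (bezsimos → beakzsimos, gimehus → giakmehus, mirbatwis → miakrbatwis) insert -ak- after the first vowel.
So helus → heaklus.

heaklus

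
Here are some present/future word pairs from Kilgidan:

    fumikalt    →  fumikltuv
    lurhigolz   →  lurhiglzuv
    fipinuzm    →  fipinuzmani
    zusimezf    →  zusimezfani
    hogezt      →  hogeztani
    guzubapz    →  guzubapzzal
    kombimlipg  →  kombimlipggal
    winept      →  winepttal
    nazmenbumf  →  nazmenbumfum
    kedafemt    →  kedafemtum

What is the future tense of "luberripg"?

luberripggal

"luberripg" has second-to-last letter 'p'. The stems whose second-to-last letter is 'p' (guzubapz → guzubapzzal, kombimlipg → kombimlipggal, winept → winepttal) double the final consonant and add -al.
So luberripg → luberripggal.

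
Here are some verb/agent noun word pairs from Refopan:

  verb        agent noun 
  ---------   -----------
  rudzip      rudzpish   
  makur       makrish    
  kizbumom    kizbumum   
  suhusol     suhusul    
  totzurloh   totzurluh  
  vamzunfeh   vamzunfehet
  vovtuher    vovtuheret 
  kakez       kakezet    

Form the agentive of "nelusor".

nelusur

"nelusor" has last vowel 'o'. The stems whose last vowel is 'o' (kizbumom → kizbumum, suhusol → suhusul, totzurloh → totzurluh) change the last vowel to 'u'.
So nelusor → nelusur.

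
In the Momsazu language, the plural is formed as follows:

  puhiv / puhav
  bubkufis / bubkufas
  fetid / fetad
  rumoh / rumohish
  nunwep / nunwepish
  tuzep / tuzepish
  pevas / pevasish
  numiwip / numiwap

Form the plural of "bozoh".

numiwip and nunwep both end in -p yet inflect differently (numiwap, nunwepish), so the final letter is not what conditions the rule; the last vowel is.
"bozoh" has last vowel 'o'. The one such stem in the data (rumoh → rumohish) adds -ish, so the same rule applies.
So bozoh → bozohish.

bozohish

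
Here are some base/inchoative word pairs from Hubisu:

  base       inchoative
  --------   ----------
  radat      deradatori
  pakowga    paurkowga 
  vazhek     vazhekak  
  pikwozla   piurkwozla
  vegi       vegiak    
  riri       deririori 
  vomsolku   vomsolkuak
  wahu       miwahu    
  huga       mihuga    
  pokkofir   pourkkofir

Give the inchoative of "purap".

riri and vegi both end in -i yet inflect differently (deririori, vegiak), so the final letter is not what conditions the rule; the first letter is.
"purap" begins with p-. The stems beginning with p- (pakowga → paurkowga, pikwozla → piurkwozla, pokkofir → pourkkofir) insert -ur- after the first vowel.
The other patterns: stems beginning with r- add de- … -ori around the stem; stems beginning with v- add -ak; stems beginning with h- or w- add the prefix mi-.
So purap → puurrap.

puurrap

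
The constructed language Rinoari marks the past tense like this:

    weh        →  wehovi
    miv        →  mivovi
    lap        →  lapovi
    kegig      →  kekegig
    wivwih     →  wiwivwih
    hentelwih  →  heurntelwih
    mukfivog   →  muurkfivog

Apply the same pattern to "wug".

weh and wivwih both end in -h yet inflect differently (wehovi, wiwivwih), so the final letter is not what conditions the rule; the number of vowels is.
"wug" has 1 vowel. The stems with 1 vowel (weh → wehovi, miv → mivovi, lap → lapovi) add -ovi.
So wug → wugovi.

wugovi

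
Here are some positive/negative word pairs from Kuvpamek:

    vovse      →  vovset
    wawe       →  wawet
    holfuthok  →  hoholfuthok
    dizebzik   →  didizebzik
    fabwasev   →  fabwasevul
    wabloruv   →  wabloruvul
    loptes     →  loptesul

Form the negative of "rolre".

vovse and fabwasev both have last vowel 'e' yet inflect differently (vovset, fabwasevul), so the last vowel is not what conditions the rule; the final letter is.
"rolre" ends in -e. The stems ending in -e (vovse → vovset, wawe → wawet) drop the final letter and add -et.
So rolre → rolret.

rolret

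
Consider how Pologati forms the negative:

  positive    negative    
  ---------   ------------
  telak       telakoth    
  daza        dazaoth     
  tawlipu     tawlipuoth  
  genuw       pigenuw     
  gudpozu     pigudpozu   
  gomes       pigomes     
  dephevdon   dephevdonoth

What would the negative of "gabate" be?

pigabate

gudpozu and tawlipu both end in -u yet inflect differently (pigudpozu, tawlipuoth), so the final letter is not what conditions the rule; the first letter is.
"gabate" begins with g-. The stems beginning with g- (gomes → pigomes, genuw → pigenuw, gudpozu → pigudpozu) add the prefix pi-.
The other pattern: stems beginning with d- or t- add -oth.
So gabate → pigabate.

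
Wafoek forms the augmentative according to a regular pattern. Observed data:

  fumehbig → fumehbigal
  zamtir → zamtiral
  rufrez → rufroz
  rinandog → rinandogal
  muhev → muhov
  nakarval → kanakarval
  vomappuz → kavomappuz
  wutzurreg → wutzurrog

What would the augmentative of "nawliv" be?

"nawliv" has last vowel 'i'. The stems whose last vowel is 'i' (zamtir → zamtiral, fumehbig → fumehbigal) add -al.
So nawliv → nawlival.

nawlival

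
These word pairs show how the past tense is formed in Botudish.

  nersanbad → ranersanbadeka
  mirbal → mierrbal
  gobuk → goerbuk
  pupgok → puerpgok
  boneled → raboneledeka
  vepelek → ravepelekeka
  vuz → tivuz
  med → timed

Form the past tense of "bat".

tibat

"bat" has 1 vowel. The stems with 1 vowel (vuz → tivuz, med → timed) add the prefix ti-.
So bat → tibat.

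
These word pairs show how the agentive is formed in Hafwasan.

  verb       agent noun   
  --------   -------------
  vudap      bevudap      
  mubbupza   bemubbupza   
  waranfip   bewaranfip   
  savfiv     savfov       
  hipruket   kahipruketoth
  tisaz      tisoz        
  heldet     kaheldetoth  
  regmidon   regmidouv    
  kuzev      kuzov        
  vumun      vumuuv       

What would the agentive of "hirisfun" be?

kuzev and hipruket both have last vowel 'e' yet inflect differently (kuzov, kahipruketoth), so the last vowel is not what conditions the rule; the final letter is.
"hirisfun" ends in -n. The stems ending in -n (vumun → vumuuv, regmidon → regmidouv) drop the final letter and add -uv.
The other patterns: stems ending in -v or -z change the last vowel to 'o'; stems ending in -t add ka- … -oth around the stem; stems ending in -a or -p add the prefix be-.
So hirisfun → hirisfuuv.

hirisfuuv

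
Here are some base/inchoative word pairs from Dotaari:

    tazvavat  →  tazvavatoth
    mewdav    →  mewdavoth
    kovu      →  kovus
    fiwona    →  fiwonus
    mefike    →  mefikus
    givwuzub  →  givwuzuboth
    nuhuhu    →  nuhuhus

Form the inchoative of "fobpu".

fobpus

nuhuhu and givwuzub both have last vowel 'u' yet inflect differently (nuhuhus, givwuzuboth), so the last vowel is not what conditions the rule; whether the stem ends in a vowel or a consonant is.
"fobpu" ends in a vowel. The stems ending in a vowel (fiwona → fiwonus, nuhuhu → nuhuhus, kovu → kovus) drop the final letter and add -us.
The other pattern: stems ending in a consonant add -oth.
So fobpu → fobpus.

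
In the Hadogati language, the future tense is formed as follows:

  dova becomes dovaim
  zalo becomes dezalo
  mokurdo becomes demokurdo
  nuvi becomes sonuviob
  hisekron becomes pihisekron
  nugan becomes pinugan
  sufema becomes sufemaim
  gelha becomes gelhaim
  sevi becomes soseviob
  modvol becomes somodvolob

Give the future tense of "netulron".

pinetulron

hisekron and mokurdo both have last vowel 'o' yet inflect differently (pihisekron, demokurdo), so the last vowel is not what conditions the rule; the final letter is.
"netulron" ends in -n. The stems ending in -n (hisekron → pihisekron, nugan → pinugan) add the prefix pi-.
The other patterns: stems ending in -o add the prefix de-; stems ending in -a add -im; stems ending in -i or -l add so- … -ob around the stem.
So netulron → pinetulron.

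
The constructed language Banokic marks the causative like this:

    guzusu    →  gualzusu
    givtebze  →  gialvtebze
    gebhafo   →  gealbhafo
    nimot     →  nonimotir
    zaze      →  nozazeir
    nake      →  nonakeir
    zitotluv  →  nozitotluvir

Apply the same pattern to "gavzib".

gaalvzib

givtebze and zaze both end in -e yet inflect differently (gialvtebze, nozazeir), so the final letter is not what conditions the rule; the first letter is.
"gavzib" begins with g-. The stems beginning with g- (guzusu → gualzusu, givtebze → gialvtebze, gebhafo → gealbhafo) insert -al- after the first vowel.
The other pattern: stems beginning with n- or z- add no- … -ir around the stem.
So gavzib → gaalvzib.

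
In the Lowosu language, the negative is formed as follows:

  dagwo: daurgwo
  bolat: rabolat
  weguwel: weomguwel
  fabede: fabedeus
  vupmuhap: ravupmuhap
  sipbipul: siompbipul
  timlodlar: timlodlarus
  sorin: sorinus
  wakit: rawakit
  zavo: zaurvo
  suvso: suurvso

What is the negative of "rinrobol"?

wakit and sorin both have last vowel 'i' yet inflect differently (rawakit, sorinus), so the last vowel is not what conditions the rule; the final letter is.
"rinrobol" ends in -l. The stems ending in -l (weguwel → weomguwel, sipbipul → siompbipul) insert -om- after the first vowel.
So rinrobol → riomnrobol.

riomnrobol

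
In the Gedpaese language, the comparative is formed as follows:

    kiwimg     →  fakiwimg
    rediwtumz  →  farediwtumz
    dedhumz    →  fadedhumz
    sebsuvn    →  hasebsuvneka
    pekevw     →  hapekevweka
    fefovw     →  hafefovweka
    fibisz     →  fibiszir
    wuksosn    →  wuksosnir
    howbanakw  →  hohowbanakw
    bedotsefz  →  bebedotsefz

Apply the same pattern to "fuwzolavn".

hafuwzolavneka

rediwtumz and fibisz both end in -z yet inflect differently (farediwtumz, fibiszir), so the final letter is not what conditions the rule; the second-to-last letter is.
"fuwzolavn" has second-to-last letter 'v'. The stems whose second-to-last letter is 'v' (sebsuvn → hasebsuvneka, pekevw → hapekevweka, fefovw → hafefovweka) add ha- … -eka around the stem.
So fuwzolavn → hafuwzolavneka.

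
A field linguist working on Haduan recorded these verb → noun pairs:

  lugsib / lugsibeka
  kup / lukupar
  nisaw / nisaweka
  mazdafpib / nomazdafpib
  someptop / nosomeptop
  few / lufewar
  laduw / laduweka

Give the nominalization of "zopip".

few and laduw both end in -w yet inflect differently (lufewar, laduweka), so the final letter is not what conditions the rule; the number of vowels is.
"zopip" has 2 vowels. The stems with 2 vowels (lugsib → lugsibeka, laduw → laduweka, nisaw → nisaweka) add -eka.
So zopip → zopipeka.

zopipeka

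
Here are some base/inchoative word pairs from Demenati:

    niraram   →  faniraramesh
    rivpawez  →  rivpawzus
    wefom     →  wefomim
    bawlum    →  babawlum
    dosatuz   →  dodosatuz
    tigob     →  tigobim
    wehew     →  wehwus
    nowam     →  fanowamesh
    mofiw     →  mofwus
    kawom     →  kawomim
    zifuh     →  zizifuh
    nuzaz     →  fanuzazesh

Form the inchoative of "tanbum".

rivpawez and dosatuz both end in -z yet inflect differently (rivpawzus, dodosatuz), so the final letter is not what conditions the rule; the last vowel is.
"tanbum" has last vowel 'u'. The stems whose last vowel is 'u' (zifuh → zizifuh, dosatuz → dodosatuz, bawlum → babawlum) repeat the first consonant+vowel as a prefix.
The other patterns: stems whose last vowel is 'o' add -im; stems whose last vowel is 'e' or 'i' delete the last vowel and add -us; stems whose last vowel is 'a' add fa- … -esh around the stem.
So tanbum → tatanbum.

tatanbum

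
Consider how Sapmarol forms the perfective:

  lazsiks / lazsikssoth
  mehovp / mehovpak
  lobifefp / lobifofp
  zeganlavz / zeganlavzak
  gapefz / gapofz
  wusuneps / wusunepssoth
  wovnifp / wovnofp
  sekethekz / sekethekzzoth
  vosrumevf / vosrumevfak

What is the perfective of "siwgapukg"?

siwgapukggoth

zeganlavz and gapefz both end in -z yet inflect differently (zeganlavzak, gapofz), so the final letter is not what conditions the rule; the second-to-last letter is.
"siwgapukg" has second-to-last letter 'k'. The stems whose second-to-last letter is 'k' (lazsiks → lazsikssoth, sekethekz → sekethekzzoth) double the final consonant and add -oth.
So siwgapukg → siwgapukggoth.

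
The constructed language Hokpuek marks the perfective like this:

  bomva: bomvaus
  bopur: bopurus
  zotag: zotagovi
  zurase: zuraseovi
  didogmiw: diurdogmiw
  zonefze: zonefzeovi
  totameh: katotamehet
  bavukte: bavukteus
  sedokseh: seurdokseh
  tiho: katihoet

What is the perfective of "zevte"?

zurase and bavukte both end in -e yet inflect differently (zuraseovi, bavukteus), so the final letter is not what conditions the rule; the first letter is.
"zevte" begins with z-. The stems beginning with z- (zurase → zuraseovi, zonefze → zonefzeovi, zotag → zotagovi) add -ovi.
The other patterns: stems beginning with t- add ka- … -et around the stem; stems beginning with b- add -us; stems beginning with d- or s- insert -ur- after the first vowel.
So zevte → zevteovi.

zevteovi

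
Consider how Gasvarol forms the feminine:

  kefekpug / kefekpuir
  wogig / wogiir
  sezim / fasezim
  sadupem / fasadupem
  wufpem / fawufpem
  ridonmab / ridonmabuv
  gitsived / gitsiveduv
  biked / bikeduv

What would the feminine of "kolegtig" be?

wogig and sezim both have last vowel 'i' yet inflect differently (wogiir, fasezim), so the last vowel is not what conditions the rule; the final letter is.
"kolegtig" ends in -g. The stems ending in -g (kefekpug → kefekpuir, wogig → wogiir) drop the final letter and add -ir.
The other patterns: stems ending in -m add the prefix fa-; stems ending in -b or -d add -uv.
So kolegtig → kolegtiir.

kolegtiir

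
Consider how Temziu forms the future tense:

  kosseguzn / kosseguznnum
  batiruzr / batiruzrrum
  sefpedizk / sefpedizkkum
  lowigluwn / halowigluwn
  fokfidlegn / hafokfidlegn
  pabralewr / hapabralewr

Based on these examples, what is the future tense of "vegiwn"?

kosseguzn and lowigluwn both end in -n yet inflect differently (kosseguznnum, halowigluwn), so the final letter is not what conditions the rule; the second-to-last letter is.
"vegiwn" has second-to-last letter 'w'. The stems whose second-to-last letter is 'w' (lowigluwn → halowigluwn, pabralewr → hapabralewr) add the prefix ha-.
So vegiwn → havegiwn.

havegiwn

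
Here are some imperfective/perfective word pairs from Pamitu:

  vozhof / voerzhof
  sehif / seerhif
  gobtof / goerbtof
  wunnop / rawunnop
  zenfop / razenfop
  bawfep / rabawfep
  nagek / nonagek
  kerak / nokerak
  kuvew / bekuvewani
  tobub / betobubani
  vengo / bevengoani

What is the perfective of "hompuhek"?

nohompuhek

"hompuhek" ends in -k. The stems ending in -k (nagek → nonagek, kerak → nokerak) add the prefix no-.
So hompuhek → nohompuhek.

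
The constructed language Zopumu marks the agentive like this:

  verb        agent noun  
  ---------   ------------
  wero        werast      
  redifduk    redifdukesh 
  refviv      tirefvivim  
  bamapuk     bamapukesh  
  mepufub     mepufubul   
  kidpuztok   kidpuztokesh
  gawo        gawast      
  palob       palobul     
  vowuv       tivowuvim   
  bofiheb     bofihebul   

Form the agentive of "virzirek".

virzirekesh

vowuv and bamapuk both have last vowel 'u' yet inflect differently (tivowuvim, bamapukesh), so the last vowel is not what conditions the rule; the final letter is.
"virzirek" ends in -k. The stems ending in -k (bamapuk → bamapukesh, redifduk → redifdukesh, kidpuztok → kidpuztokesh) add -esh.
The other patterns: stems ending in -v add ti- … -im around the stem; stems ending in -o drop the final letter and add -ast; stems ending in -b add -ul.
So virzirek → virzirekesh.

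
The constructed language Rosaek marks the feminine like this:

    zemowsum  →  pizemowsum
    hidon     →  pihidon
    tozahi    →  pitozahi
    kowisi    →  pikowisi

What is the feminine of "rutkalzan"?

pirutkalzan

Every pair shown (zemowsum → pizemowsum, hidon → pihidon, tozahi → pitozahi, …) follows the same rule: add the prefix pi-.
So rutkalzan → pirutkalzan.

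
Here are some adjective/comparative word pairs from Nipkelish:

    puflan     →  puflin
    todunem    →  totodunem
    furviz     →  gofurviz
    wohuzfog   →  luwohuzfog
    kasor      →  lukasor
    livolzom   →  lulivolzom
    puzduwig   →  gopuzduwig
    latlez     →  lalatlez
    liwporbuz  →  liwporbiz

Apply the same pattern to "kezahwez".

kekezahwez

wohuzfog and puzduwig both end in -g yet inflect differently (luwohuzfog, gopuzduwig), so the final letter is not what conditions the rule; the last vowel is.
"kezahwez" has last vowel 'e'. The stems whose last vowel is 'e' (latlez → lalatlez, todunem → totodunem) repeat the first consonant+vowel as a prefix.
The other patterns: stems whose last vowel is 'o' add the prefix lu-; stems whose last vowel is 'i' add the prefix go-; stems whose last vowel is 'a' or 'u' change the last vowel to 'i'.
So kezahwez → kekezahwez.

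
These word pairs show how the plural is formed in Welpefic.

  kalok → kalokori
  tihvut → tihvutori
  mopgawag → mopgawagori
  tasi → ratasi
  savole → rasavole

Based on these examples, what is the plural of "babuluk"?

babulukori

"babuluk" ends in a consonant. The stems ending in a consonant (kalok → kalokori, tihvut → tihvutori, mopgawag → mopgawagori) add -ori.
So babuluk → babulukori.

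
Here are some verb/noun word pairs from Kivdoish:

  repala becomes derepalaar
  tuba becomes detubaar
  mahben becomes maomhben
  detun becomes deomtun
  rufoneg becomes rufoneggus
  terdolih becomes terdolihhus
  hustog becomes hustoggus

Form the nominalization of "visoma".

mahben and rufoneg both have last vowel 'e' yet inflect differently (maomhben, rufoneggus), so the last vowel is not what conditions the rule; the final letter is.
"visoma" ends in -a. The stems ending in -a (repala → derepalaar, tuba → detubaar) add de- … -ar around the stem.
So visoma → devisomaar.

devisomaar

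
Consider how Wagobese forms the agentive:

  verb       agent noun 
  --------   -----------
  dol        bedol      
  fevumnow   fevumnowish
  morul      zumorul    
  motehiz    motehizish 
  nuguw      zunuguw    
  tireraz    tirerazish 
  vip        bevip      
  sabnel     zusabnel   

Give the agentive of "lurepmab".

lurepmabish

dol and sabnel both end in -l yet inflect differently (bedol, zusabnel), so the final letter is not what conditions the rule; the number of vowels is.
"lurepmab" has 3 vowels. The stems with 3 vowels (fevumnow → fevumnowish, motehiz → motehizish, tireraz → tirerazish) add -ish.
The other patterns: stems with 1 vowel add the prefix be-; stems with 2 vowels add the prefix zu-.
So lurepmab → lurepmabish.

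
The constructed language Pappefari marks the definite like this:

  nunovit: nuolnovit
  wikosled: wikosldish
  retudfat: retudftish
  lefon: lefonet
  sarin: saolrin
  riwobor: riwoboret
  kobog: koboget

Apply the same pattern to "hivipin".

lefon and sarin both end in -n yet inflect differently (lefonet, saolrin), so the final letter is not what conditions the rule; the last vowel is.
"hivipin" has last vowel 'i'. The stems whose last vowel is 'i' (nunovit → nuolnovit, sarin → saolrin) insert -ol- after the first vowel.
The other patterns: stems whose last vowel is 'o' add -et; stems whose last vowel is 'a' or 'e' delete the last vowel and add -ish.
So hivipin → hiolvipin.

hiolvipin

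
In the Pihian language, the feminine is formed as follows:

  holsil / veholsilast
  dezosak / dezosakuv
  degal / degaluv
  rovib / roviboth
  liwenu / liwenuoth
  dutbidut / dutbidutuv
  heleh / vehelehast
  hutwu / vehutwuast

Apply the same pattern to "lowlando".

lowlandooth

"lowlando" begins with l-. The one such stem in the data (liwenu → liwenuoth) adds -oth, so the same rule applies.
So lowlando → lowlandooth.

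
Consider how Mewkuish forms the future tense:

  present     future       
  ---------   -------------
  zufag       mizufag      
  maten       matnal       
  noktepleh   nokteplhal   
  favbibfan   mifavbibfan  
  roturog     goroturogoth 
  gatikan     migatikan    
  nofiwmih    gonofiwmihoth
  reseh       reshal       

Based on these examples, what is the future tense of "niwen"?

niwnal

maten and gatikan both end in -n yet inflect differently (matnal, migatikan), so the final letter is not what conditions the rule; the last vowel is.
"niwen" has last vowel 'e'. The stems whose last vowel is 'e' (reseh → reshal, noktepleh → nokteplhal, maten → matnal) delete the last vowel and add -al.
The other patterns: stems whose last vowel is 'a' add the prefix mi-; stems whose last vowel is 'i' or 'o' add go- … -oth around the stem.
So niwen → niwnal.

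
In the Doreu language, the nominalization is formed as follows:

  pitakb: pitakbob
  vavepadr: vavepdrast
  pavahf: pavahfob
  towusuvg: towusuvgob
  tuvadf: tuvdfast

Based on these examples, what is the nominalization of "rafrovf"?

rafrovfob

tuvadf and pavahf both end in -f yet inflect differently (tuvdfast, pavahfob), so the final letter is not what conditions the rule; the second-to-last letter is.
"rafrovf" has second-to-last letter 'v'. The one such stem in the data (towusuvg → towusuvgob) adds -ob, so the same rule applies.
So rafrovf → rafrovfob.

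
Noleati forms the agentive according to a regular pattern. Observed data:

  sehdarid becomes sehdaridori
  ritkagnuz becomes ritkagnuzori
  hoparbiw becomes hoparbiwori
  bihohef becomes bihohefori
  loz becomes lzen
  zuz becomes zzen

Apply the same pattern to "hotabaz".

hotabazori

ritkagnuz and loz both end in -z yet inflect differently (ritkagnuzori, lzen), so the final letter is not what conditions the rule; the number of vowels is.
"hotabaz" has 3 vowels. The stems with 3 vowels (sehdarid → sehdaridori, ritkagnuz → ritkagnuzori, hoparbiw → hoparbiwori) add -ori.
So hotabaz → hotabazori.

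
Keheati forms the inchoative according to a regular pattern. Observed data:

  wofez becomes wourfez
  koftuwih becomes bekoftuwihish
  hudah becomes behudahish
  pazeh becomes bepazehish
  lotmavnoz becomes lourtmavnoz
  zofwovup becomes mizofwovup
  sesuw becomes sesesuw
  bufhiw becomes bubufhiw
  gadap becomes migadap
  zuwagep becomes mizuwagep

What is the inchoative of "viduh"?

beviduhish

sesuw and zofwovup both have last vowel 'u' yet inflect differently (sesesuw, mizofwovup), so the last vowel is not what conditions the rule; the final letter is.
"viduh" ends in -h. The stems ending in -h (hudah → behudahish, koftuwih → bekoftuwihish, pazeh → bepazehish) add be- … -ish around the stem.
The other patterns: stems ending in -w repeat the first consonant+vowel as a prefix; stems ending in -p add the prefix mi-; stems ending in -z insert -ur- after the first vowel.
So viduh → beviduhish.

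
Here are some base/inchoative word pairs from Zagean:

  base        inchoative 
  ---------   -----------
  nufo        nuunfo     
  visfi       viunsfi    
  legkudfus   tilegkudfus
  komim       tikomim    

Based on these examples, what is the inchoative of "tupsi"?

tuunpsi

"tupsi" ends in a vowel. The stems ending in a vowel (nufo → nuunfo, visfi → viunsfi) insert -un- after the first vowel.
The other pattern: stems ending in a consonant add the prefix ti-.
So tupsi → tuunpsi.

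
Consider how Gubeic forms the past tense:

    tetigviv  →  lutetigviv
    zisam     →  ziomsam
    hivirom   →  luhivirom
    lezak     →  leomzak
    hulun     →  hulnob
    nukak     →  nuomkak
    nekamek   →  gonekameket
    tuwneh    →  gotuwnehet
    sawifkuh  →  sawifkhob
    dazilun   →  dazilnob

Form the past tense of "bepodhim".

hivirom and zisam both end in -m yet inflect differently (luhivirom, ziomsam), so the final letter is not what conditions the rule; the last vowel is.
"bepodhim" has last vowel 'i'. The one such stem in the data (tetigviv → lutetigviv) adds the prefix lu-, so the same rule applies.
The other patterns: stems whose last vowel is 'u' delete the last vowel and add -ob; stems whose last vowel is 'a' insert -om- after the first vowel; stems whose last vowel is 'e' add go- … -et around the stem.
So bepodhim → lubepodhim.

lubepodhim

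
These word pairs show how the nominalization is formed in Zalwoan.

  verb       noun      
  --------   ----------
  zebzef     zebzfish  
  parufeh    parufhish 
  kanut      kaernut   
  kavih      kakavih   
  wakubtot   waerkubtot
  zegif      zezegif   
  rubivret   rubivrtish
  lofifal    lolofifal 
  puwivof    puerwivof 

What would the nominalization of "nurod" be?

nuerrod

rubivret and kanut both end in -t yet inflect differently (rubivrtish, kaernut), so the final letter is not what conditions the rule; the last vowel is.
"nurod" has last vowel 'o'. The stems whose last vowel is 'o' (wakubtot → waerkubtot, puwivof → puerwivof) insert -er- after the first vowel.
The other patterns: stems whose last vowel is 'e' delete the last vowel and add -ish; stems whose last vowel is 'a' or 'i' repeat the first consonant+vowel as a prefix.
So nurod → nuerrod.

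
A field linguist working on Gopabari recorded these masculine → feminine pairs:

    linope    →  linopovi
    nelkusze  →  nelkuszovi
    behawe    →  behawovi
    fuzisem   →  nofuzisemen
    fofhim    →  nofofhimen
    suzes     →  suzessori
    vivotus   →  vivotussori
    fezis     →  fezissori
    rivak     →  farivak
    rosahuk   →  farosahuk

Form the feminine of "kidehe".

kidehovi

linope and fuzisem both have last vowel 'e' yet inflect differently (linopovi, nofuzisemen), so the last vowel is not what conditions the rule; the final letter is.
"kidehe" ends in -e. The stems ending in -e (linope → linopovi, nelkusze → nelkuszovi, behawe → behawovi) drop the final letter and add -ovi.
The other patterns: stems ending in -m add no- … -en around the stem; stems ending in -s double the final consonant and add -ori; stems ending in -k add the prefix fa-.
So kidehe → kidehovi.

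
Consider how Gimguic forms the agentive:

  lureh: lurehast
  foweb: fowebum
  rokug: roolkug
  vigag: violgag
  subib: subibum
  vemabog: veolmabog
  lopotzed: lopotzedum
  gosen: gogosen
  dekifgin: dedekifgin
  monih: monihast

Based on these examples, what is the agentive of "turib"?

turibum

"turib" ends in -b. The stems ending in -b (foweb → fowebum, subib → subibum) add -um.
The other patterns: stems ending in -h add -ast; stems ending in -n repeat the first consonant+vowel as a prefix; stems ending in -g insert -ol- after the first vowel.
So turib → turibum.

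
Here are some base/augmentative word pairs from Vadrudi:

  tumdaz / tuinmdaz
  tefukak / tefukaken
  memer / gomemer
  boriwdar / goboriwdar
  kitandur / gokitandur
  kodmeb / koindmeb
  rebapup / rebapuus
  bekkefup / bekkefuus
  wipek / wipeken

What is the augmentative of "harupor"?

goharupor

rebapup and kitandur both have last vowel 'u' yet inflect differently (rebapuus, gokitandur), so the last vowel is not what conditions the rule; the final letter is.
"harupor" ends in -r. The stems ending in -r (kitandur → gokitandur, boriwdar → goboriwdar, memer → gomemer) add the prefix go-.
The other patterns: stems ending in -p drop the final letter and add -us; stems ending in -k add -en; stems ending in -b or -z insert -in- after the first vowel.
So harupor → goharupor.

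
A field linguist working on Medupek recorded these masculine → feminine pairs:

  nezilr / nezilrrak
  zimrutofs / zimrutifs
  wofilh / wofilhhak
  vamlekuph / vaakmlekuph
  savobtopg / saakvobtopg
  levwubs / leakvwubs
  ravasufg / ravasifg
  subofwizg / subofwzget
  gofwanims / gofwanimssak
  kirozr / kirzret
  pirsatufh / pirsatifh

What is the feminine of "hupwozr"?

hupwzret

ravasufg and subofwizg both end in -g yet inflect differently (ravasifg, subofwzget), so the final letter is not what conditions the rule; the second-to-last letter is.
"hupwozr" has second-to-last letter 'z'. The stems whose second-to-last letter is 'z' (kirozr → kirzret, subofwizg → subofwzget) delete the last vowel and add -et.
The other patterns: stems whose second-to-last letter is 'f' change the last vowel to 'i'; stems whose second-to-last letter is 'b' or 'p' insert -ak- after the first vowel; stems whose second-to-last letter is 'l' or 'm' double the final consonant and add -ak.
So hupwozr → hupwzret.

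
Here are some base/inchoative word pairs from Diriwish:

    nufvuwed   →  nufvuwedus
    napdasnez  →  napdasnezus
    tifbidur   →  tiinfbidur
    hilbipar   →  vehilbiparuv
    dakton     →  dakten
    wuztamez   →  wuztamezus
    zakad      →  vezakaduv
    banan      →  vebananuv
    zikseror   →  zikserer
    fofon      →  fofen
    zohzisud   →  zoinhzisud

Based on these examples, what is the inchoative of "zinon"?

zohzisud and nufvuwed both end in -d yet inflect differently (zoinhzisud, nufvuwedus), so the final letter is not what conditions the rule; the last vowel is.
"zinon" has last vowel 'o'. The stems whose last vowel is 'o' (fofon → fofen, dakton → dakten, zikseror → zikserer) change the last vowel to 'e'.
The other patterns: stems whose last vowel is 'u' insert -in- after the first vowel; stems whose last vowel is 'e' add -us; stems whose last vowel is 'a' add ve- … -uv around the stem.
So zinon → zinen.

zinen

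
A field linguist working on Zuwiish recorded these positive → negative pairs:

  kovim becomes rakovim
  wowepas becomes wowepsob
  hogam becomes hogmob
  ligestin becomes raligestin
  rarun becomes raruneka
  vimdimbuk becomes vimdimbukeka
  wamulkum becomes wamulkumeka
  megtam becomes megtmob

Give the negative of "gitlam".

gitlmob

hogam and wamulkum both end in -m yet inflect differently (hogmob, wamulkumeka), so the final letter is not what conditions the rule; the last vowel is.
"gitlam" has last vowel 'a'. The stems whose last vowel is 'a' (hogam → hogmob, wowepas → wowepsob, megtam → megtmob) delete the last vowel and add -ob.
So gitlam → gitlmob.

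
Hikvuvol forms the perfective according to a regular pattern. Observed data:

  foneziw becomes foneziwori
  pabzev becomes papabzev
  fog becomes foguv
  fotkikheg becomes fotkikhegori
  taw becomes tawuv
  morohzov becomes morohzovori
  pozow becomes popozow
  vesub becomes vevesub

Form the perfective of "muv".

muvuv

"muv" has 1 vowel. The stems with 1 vowel (fog → foguv, taw → tawuv) add -uv.
So muv → muvuv.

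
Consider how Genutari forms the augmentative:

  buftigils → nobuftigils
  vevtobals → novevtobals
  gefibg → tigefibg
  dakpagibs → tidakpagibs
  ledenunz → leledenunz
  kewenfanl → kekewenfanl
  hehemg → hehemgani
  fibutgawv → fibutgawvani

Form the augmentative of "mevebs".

timevebs

buftigils and dakpagibs both end in -s yet inflect differently (nobuftigils, tidakpagibs), so the final letter is not what conditions the rule; the second-to-last letter is.
"mevebs" has second-to-last letter 'b'. The stems whose second-to-last letter is 'b' (gefibg → tigefibg, dakpagibs → tidakpagibs) add the prefix ti-.
The other patterns: stems whose second-to-last letter is 'l' add the prefix no-; stems whose second-to-last letter is 'n' repeat the first consonant+vowel as a prefix; stems whose second-to-last letter is 'm' or 'w' add -ani.
So mevebs → timevebs.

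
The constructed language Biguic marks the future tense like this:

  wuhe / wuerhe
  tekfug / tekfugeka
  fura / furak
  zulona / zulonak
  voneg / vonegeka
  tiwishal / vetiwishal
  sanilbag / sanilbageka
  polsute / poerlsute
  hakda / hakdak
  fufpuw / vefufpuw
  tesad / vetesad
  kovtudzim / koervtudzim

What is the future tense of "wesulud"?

"wesulud" ends in -d. The one such stem in the data (tesad → vetesad) adds the prefix ve-, so the same rule applies.
The other patterns: stems ending in -a drop the final letter and add -ak; stems ending in -e or -m insert -er- after the first vowel; stems ending in -g add -eka.
So wesulud → vewesulud.

vewesulud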